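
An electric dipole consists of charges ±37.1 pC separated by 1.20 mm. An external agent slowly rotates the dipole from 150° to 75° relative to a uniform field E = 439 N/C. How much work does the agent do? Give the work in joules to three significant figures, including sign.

Dipole moment p = qd = (3.71×10⁻¹¹ C)(0.00120 m) = 4.452×10⁻¹⁴ C·m.
W_ext = ΔU = U(θ₂) − U(θ₁) = −pE cosθ₂ − (−pE cosθ₁) = pE(cosθ₁ − cosθ₂).
W = (4.452×10⁻¹⁴)(439)·(cos150° − cos75°) = (1.954×10⁻¹¹)·(-1.1248) = -2.198×10⁻¹¹ J.

W ≈ -2.20×10⁻¹¹ J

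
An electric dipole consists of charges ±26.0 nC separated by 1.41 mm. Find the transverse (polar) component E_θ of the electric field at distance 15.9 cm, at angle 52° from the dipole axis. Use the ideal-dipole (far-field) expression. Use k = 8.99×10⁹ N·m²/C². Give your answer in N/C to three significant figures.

Dipole moment p = qd = (2.60×10⁻⁸ C)(0.00141 m) = 3.666×10⁻¹¹ C·m.
For a dipole, E_θ = (kp sinθ)/r³.
kp/r³ = (8.99×10⁹)(3.666×10⁻¹¹)/(0.159)³ = 81.99 N/C.
E_θ = 81.99·sin52° = 64.61 N/C.

E_θ ≈ 64.6 N/C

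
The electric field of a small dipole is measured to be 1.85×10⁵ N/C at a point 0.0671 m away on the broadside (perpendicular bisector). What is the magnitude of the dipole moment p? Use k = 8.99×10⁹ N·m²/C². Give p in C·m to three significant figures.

p ≈ 6.22×10⁻⁹ C·m

In the equatorial plane E = kp/r³, so p = Er³/(k).
p = (1.85×10⁵)·(0.0671)³ / (8.99×10⁹) = 6.217×10⁻⁹ C·m.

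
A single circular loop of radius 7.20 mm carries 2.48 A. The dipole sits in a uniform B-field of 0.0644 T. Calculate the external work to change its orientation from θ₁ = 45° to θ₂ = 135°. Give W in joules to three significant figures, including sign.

W ≈ 3.68×10⁻⁵ J

Magnetic moment m = IA = Iπa² = (2.48)·π·(0.00720)² = 4.039×10⁻⁴ A·m².
W_ext = ΔU = −mB cosθ₂ + mB cosθ₁ = mB(cosθ₁ − cosθ₂).
W = (4.039×10⁻⁴)(0.0644)·(cos45° − cos135°) = (2.601×10⁻⁵)·(+1.4142) = 3.679×10⁻⁵ J.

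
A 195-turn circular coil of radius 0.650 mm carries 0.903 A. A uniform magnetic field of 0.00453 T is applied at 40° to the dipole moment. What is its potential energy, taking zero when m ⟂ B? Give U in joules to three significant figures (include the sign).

U ≈ -8.11×10⁻⁷ J

m = NIA = NIπa² = 195·(0.903)·π·(6.50×10⁻⁴)² = 2.337×10⁻⁴ A·m².
U = −m·B = −mB cosθ.
U = −(2.337×10⁻⁴)(0.00453)·cos40° = -8.110×10⁻⁷ J.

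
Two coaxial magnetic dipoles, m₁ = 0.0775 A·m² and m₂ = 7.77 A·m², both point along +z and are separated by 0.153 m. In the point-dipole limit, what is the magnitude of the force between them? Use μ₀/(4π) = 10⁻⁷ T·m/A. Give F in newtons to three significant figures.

On-axis B of dipole 1: B = (μ₀/4π)·2m₁/r³. Force on dipole 2: F = m₂·dB/dr.
dB/dr = −(μ₀/4π)·6m₁/r⁴, so |F| = (μ₀/4π)·6m₁m₂/r⁴.
F = 6(10⁻⁷)(0.0775)(7.77)/(0.153)⁴ = 6.593×10⁻⁴ N.

F ≈ 6.59×10⁻⁴ N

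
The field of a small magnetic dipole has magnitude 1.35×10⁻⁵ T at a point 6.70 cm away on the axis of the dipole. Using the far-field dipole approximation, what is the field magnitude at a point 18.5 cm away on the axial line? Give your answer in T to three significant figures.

Dipole fields scale as 1/r³ in the far field; the geometry is the same at both points.
B₂ = B₁ · (r₁/r₂)³ = 1.35×10⁻⁵ · (6.70/18.5)³.
(r₁/r₂)³ = (0.3622)³ = 0.0475.
B₂ ≈ 6.413×10⁻⁷ T.

B ≈ 6.41×10⁻⁷ T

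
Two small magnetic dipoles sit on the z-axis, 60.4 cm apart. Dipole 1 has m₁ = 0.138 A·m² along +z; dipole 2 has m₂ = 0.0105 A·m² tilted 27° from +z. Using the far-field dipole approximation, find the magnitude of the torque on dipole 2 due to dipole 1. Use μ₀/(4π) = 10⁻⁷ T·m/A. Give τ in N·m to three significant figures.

τ ≈ 5.97×10⁻¹⁰ N·m

Dipole B is on the axis of dipole A, so B₁ there is axial: B₁ = (μ₀/4π)·2m₁/r³ along +z.
B₁ = 2(10⁻⁷)(0.138)/(0.604)³ = 1.253×10⁻⁷ T.
τ = m₂ B₁ sinθ.
τ = (0.0105)(1.253×10⁻⁷)·sin27° = 5.971×10⁻¹⁰ N·m.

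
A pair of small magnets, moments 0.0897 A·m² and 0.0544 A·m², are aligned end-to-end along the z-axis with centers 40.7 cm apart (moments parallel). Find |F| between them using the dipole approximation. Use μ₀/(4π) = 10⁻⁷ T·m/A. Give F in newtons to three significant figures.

On-axis B of dipole 1: B = (μ₀/4π)·2m₁/r³. Force on dipole 2: F = m₂·dB/dr.
dB/dr = −(μ₀/4π)·6m₁/r⁴, so |F| = (μ₀/4π)·6m₁m₂/r⁴.
F = 6(10⁻⁷)(0.0897)(0.0544)/(0.407)⁴ = 1.067×10⁻⁷ N.

F ≈ 1.07×10⁻⁷ N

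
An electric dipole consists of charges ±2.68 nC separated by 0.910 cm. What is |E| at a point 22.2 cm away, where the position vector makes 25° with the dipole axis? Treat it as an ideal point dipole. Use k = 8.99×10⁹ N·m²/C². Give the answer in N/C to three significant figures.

Dipole moment p = qd = (2.68×10⁻⁹ C)(0.00910 m) = 2.439×10⁻¹¹ C·m.
At angle θ the dipole field magnitude is E = (kp/r³)·√(1 + 3cos²θ).
kp/r³ = (8.99×10⁹)(2.439×10⁻¹¹) / (0.222)³ = 20.04 N/C.
√(1 + 3cos²25°) = √(1 + 3·0.8214) = √3.4642 ≈ 1.8612.
E ≈ 20.04 × 1.861 = 37.30 N/C.

E ≈ 37.3 N/C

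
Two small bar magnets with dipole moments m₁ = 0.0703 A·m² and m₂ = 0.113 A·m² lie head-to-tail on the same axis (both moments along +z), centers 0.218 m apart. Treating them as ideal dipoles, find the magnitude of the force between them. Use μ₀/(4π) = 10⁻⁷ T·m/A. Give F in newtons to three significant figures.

On-axis B of dipole 1: B = (μ₀/4π)·2m₁/r³. Force on dipole 2: F = m₂·dB/dr.
dB/dr = −(μ₀/4π)·6m₁/r⁴, so |F| = (μ₀/4π)·6m₁m₂/r⁴.
F = 6(10⁻⁷)(0.0703)(0.113)/(0.218)⁴ = 2.110×10⁻⁶ N.

F ≈ 2.11×10⁻⁶ N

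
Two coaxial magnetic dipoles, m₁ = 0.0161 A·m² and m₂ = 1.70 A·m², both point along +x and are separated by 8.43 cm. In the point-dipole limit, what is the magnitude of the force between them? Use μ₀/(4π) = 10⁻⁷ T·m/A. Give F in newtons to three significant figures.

On-axis B of dipole 1: B = (μ₀/4π)·2m₁/r³. Force on dipole 2: F = m₂·dB/dr.
dB/dr = −(μ₀/4π)·6m₁/r⁴, so |F| = (μ₀/4π)·6m₁m₂/r⁴.
F = 6(10⁻⁷)(0.0161)(1.70)/(0.0843)⁴ = 3.252×10⁻⁴ N.

F ≈ 3.25×10⁻⁴ N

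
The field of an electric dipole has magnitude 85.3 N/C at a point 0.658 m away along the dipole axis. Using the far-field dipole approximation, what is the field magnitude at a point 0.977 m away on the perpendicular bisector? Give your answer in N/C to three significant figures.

Dipole fields scale as 1/r³ in the far field.
The axial field is twice the equatorial field at the same r, so the geometry factor is 1/2.
E₂ = E₁ · (1/2) · (r₁/r₂)³ = 85.3 · 0.5 · (0.658/0.977)³.
(r₁/r₂)³ = (0.6735)³ = 0.3055.
E₂ ≈ 13.03 N/C.

E ≈ 13.0 N/C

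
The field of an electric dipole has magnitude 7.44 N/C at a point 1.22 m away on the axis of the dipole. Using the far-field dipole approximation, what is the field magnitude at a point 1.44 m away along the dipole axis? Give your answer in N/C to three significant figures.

Dipole fields scale as 1/r³ in the far field; the geometry is the same at both points.
E₂ = E₁ · (r₁/r₂)³ = 7.44 · (1.22/1.44)³.
(r₁/r₂)³ = (0.8472)³ = 0.6081.
E₂ ≈ 4.524 N/C.

E ≈ 4.52 N/C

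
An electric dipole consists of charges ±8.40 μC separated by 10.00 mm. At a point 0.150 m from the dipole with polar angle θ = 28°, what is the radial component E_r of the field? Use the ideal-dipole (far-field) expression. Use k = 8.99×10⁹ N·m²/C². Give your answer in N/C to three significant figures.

Dipole moment p = qd = (8.40×10⁻⁶ C)(0.0100 m) = 8.40×10⁻⁸ C·m.
For a dipole, E_r = (2kp cosθ)/r³.
kp/r³ = (8.99×10⁹)(8.40×10⁻⁸)/(0.150)³ = 2.238×10⁵ N/C.
E_r = 2·2.238×10⁵·cos28° = 3.951×10⁵ N/C.

E_r ≈ 3.95×10⁵ N/C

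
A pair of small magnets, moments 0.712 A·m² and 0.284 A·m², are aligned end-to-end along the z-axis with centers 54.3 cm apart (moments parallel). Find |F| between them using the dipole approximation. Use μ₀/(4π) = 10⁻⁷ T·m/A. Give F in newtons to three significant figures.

F ≈ 1.40×10⁻⁶ N

On-axis B of dipole 1: B = (μ₀/4π)·2m₁/r³. Force on dipole 2: F = m₂·dB/dr.
dB/dr = −(μ₀/4π)·6m₁/r⁴, so |F| = (μ₀/4π)·6m₁m₂/r⁴.
F = 6(10⁻⁷)(0.712)(0.284)/(0.543)⁴ = 1.396×10⁻⁶ N.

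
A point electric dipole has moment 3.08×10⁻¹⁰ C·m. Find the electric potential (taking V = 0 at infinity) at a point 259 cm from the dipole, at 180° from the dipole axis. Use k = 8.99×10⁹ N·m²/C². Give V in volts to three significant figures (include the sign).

The dipole potential is V = kp cosθ / r².
V = (8.99×10⁹)(3.08×10⁻¹⁰)·cos180° / (2.59)² = -0.4128 V.

V ≈ -0.413 V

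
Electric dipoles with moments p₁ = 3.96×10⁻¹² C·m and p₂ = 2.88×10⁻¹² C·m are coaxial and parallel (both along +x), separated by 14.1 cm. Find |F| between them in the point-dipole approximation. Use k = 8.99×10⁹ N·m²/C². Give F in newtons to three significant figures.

On-axis field of dipole 1 at distance r: E = 2kp₁/r³. Force on dipole 2 is F = p₂·dE/dr (gradient along axis).
dE/dr = −6kp₁/r⁴, so |F| = 6kp₁p₂/r⁴ (attractive for aligned moments).
F = 6(8.99×10⁹)(3.96×10⁻¹²)(2.88×10⁻¹²)/(0.141)⁴ = 1.556×10⁻⁹ N.

F ≈ 1.56×10⁻⁹ N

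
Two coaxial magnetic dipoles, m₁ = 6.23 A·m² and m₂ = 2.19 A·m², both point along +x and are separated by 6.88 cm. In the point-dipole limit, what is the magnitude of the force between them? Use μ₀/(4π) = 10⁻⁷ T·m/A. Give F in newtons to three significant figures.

On-axis B of dipole 1: B = (μ₀/4π)·2m₁/r³. Force on dipole 2: F = m₂·dB/dr.
dB/dr = −(μ₀/4π)·6m₁/r⁴, so |F| = (μ₀/4π)·6m₁m₂/r⁴.
F = 6(10⁻⁷)(6.23)(2.19)/(0.0688)⁴ = 0.3654 N.

F ≈ 0.365 N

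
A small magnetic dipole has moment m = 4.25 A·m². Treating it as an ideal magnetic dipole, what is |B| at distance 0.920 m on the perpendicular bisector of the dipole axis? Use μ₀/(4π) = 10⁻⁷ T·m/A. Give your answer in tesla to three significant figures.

In the equatorial plane B = (μ₀/4π)·m/r³ (half the axial value).
B = (10⁻⁷)·(4.25) / (0.920)³ = 5.458×10⁻⁷ T.

B ≈ 5.46×10⁻⁷ T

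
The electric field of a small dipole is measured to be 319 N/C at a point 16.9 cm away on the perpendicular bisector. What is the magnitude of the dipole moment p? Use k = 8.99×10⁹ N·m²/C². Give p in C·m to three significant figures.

p ≈ 1.71×10⁻¹⁰ C·m

In the equatorial plane E = kp/r³, so p = Er³/(k).
p = (319)·(0.169)³ / (8.99×10⁹) = 1.713×10⁻¹⁰ C·m.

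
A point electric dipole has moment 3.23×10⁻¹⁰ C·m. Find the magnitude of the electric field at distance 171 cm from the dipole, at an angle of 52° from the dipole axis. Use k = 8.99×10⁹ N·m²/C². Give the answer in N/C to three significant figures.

At angle θ the dipole field magnitude is E = (kp/r³)·√(1 + 3cos²θ).
kp/r³ = (8.99×10⁹)(3.23×10⁻¹⁰) / (1.71)³ = 0.5807 N/C.
√(1 + 3cos²52°) = √(1 + 3·0.3790) = √2.1371 ≈ 1.4619.
E ≈ 0.5807 × 1.462 = 0.8490 N/C.

E ≈ 0.849 N/C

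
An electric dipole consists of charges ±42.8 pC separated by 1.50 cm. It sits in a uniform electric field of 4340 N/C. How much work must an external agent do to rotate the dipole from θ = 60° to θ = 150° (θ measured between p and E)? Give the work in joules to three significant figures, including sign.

W ≈ 3.81×10⁻⁹ J

Dipole moment p = qd = (4.28×10⁻¹¹ C)(0.0150 m) = 6.42×10⁻¹³ C·m.
W_ext = ΔU = U(θ₂) − U(θ₁) = −pE cosθ₂ − (−pE cosθ₁) = pE(cosθ₁ − cosθ₂).
W = (6.42×10⁻¹³)(4340)·(cos60° − cos150°) = (2.786×10⁻⁹)·(+1.3660) = 3.806×10⁻⁹ J.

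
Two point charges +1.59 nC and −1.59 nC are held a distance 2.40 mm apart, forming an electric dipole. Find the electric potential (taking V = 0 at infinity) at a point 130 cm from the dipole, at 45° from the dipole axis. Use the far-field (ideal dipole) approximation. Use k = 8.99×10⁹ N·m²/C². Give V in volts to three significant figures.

Dipole moment p = qd = (1.59×10⁻⁹ C)(0.00240 m) = 3.816×10⁻¹² C·m.
The dipole potential is V = kp cosθ / r².
V = (8.99×10⁹)(3.816×10⁻¹²)·cos45° / (1.30)² = 0.01435 V.

V ≈ 0.0144 V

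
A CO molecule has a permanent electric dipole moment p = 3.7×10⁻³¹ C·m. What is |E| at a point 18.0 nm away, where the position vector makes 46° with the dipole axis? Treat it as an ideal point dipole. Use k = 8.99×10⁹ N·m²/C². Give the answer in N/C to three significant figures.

E ≈ 892 N/C

At angle θ the dipole field magnitude is E = (kp/r³)·√(1 + 3cos²θ).
kp/r³ = (8.99×10⁹)(3.70×10⁻³¹) / (1.80×10⁻⁸)³ = 570.4 N/C.
√(1 + 3cos²46°) = √(1 + 3·0.4826) = √2.4477 ≈ 1.5645.
E ≈ 570.4 × 1.564 = 892.3 N/C.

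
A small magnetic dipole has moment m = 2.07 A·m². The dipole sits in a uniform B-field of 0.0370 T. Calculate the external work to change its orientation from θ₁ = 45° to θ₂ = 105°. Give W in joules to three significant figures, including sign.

W_ext = ΔU = −mB cosθ₂ + mB cosθ₁ = mB(cosθ₁ − cosθ₂).
W = (2.07)(0.0370)·(cos45° − cos105°) = (0.07659)·(+0.9659) = 0.07398 J.

W ≈ 0.0740 J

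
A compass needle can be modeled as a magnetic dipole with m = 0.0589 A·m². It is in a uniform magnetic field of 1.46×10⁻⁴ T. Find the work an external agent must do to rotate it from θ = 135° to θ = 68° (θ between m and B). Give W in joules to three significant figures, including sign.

W ≈ -9.30×10⁻⁶ J

W_ext = ΔU = −mB cosθ₂ + mB cosθ₁ = mB(cosθ₁ − cosθ₂).
W = (0.0589)(1.46×10⁻⁴)·(cos135° − cos68°) = (8.599×10⁻⁶)·(-1.0817) = -9.302×10⁻⁶ J.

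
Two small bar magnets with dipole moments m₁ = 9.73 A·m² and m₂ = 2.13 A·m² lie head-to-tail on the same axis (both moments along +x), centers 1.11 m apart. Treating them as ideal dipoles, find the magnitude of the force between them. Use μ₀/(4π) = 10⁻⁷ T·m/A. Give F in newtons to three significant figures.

F ≈ 8.19×10⁻⁶ N

On-axis B of dipole 1: B = (μ₀/4π)·2m₁/r³. Force on dipole 2: F = m₂·dB/dr.
dB/dr = −(μ₀/4π)·6m₁/r⁴, so |F| = (μ₀/4π)·6m₁m₂/r⁴.
F = 6(10⁻⁷)(9.73)(2.13)/(1.11)⁴ = 8.191×10⁻⁶ N.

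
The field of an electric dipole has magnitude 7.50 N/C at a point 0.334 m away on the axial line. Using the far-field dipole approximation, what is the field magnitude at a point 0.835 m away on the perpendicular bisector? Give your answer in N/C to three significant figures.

Dipole fields scale as 1/r³ in the far field.
The axial field is twice the equatorial field at the same r, so the geometry factor is 1/2.
E₂ = E₁ · (1/2) · (r₁/r₂)³ = 7.50 · 0.5 · (0.334/0.835)³.
(r₁/r₂)³ = (0.4)³ = 0.064.
E₂ ≈ 0.2400 N/C.

E ≈ 0.240 N/C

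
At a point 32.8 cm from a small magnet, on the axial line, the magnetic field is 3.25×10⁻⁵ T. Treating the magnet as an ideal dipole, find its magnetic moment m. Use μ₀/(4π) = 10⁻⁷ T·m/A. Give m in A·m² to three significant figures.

m ≈ 5.73 A·m²

On axis B = (μ₀/4π)·2m/r³, so m = Br³·4π/(μ₀·2).
m = (3.25×10⁻⁵)·(0.328)³ / (2·10⁻⁷) = 5.734 A·m².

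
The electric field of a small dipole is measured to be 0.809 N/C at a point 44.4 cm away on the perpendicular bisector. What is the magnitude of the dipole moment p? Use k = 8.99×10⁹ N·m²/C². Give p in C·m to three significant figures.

p ≈ 7.88×10⁻¹² C·m

In the equatorial plane E = kp/r³, so p = Er³/(k).
p = (0.809)·(0.444)³ / (8.99×10⁹) = 7.877×10⁻¹² C·m.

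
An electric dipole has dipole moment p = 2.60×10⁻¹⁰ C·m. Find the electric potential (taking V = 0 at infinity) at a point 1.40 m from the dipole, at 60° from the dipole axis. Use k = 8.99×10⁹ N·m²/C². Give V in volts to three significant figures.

The dipole potential is V = kp cosθ / r².
V = (8.99×10⁹)(2.60×10⁻¹⁰)·cos60° / (1.40)² = 0.5963 V.

V ≈ 0.596 V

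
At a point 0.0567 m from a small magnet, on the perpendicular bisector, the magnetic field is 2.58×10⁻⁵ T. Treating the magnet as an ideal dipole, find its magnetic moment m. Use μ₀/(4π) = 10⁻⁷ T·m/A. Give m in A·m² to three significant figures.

m ≈ 0.0470 A·m²

In the equatorial plane B = (μ₀/4π)·m/r³, so m = Br³·4π/(μ₀).
m = (2.58×10⁻⁵)·(0.0567)³ / (10⁻⁷) = 0.04703 A·m².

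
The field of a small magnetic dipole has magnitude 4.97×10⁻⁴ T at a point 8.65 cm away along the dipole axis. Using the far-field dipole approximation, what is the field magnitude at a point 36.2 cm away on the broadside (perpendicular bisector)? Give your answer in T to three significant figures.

B ≈ 3.39×10⁻⁶ T

Dipole fields scale as 1/r³ in the far field.
The axial field is twice the equatorial field at the same r, so the geometry factor is 1/2.
B₂ = B₁ · (1/2) · (r₁/r₂)³ = 4.97×10⁻⁴ · 0.5 · (8.65/36.2)³.
(r₁/r₂)³ = (0.239)³ = 0.01364.
B₂ ≈ 3.390×10⁻⁶ T.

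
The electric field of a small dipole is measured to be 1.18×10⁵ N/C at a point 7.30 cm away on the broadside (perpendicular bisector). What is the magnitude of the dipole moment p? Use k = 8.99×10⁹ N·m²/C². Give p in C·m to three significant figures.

In the equatorial plane E = kp/r³, so p = Er³/(k).
p = (1.18×10⁵)·(0.0730)³ / (8.99×10⁹) = 5.106×10⁻⁹ C·m.

p ≈ 5.11×10⁻⁹ C·m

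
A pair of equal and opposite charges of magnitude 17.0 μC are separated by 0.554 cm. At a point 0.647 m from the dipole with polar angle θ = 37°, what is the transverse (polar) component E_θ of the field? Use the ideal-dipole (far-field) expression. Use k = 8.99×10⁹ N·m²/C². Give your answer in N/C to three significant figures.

E_θ ≈ 1880 N/C

Dipole moment p = qd = (1.70×10⁻⁵ C)(0.00554 m) = 9.418×10⁻⁸ C·m.
For a dipole, E_θ = (kp sinθ)/r³.
kp/r³ = (8.99×10⁹)(9.418×10⁻⁸)/(0.647)³ = 3126 N/C.
E_θ = 3126·sin37° = 1881 N/C.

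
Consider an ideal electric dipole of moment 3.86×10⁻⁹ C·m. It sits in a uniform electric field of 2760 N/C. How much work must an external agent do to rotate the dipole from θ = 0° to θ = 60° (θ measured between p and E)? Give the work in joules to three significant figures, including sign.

W ≈ 5.33×10⁻⁶ J

W_ext = ΔU = U(θ₂) − U(θ₁) = −pE cosθ₂ − (−pE cosθ₁) = pE(cosθ₁ − cosθ₂).
W = (3.86×10⁻⁹)(2760)·(cos0° − cos60°) = (1.065×10⁻⁵)·(+0.5000) = 5.327×10⁻⁶ J.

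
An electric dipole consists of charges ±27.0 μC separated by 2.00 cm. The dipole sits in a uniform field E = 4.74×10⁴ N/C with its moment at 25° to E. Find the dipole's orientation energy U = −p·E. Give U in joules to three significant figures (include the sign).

Dipole moment p = qd = (2.70×10⁻⁵ C)(0.0200 m) = 5.40×10⁻⁷ C·m.
U = −p·E = −pE cosθ.
U = −(5.40×10⁻⁷)(4.74×10⁴)·cos25° = -0.02320 J.

U ≈ -0.0232 J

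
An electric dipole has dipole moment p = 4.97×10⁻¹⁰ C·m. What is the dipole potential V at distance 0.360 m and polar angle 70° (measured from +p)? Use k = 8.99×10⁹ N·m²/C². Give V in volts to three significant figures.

The dipole potential is V = kp cosθ / r².
V = (8.99×10⁹)(4.97×10⁻¹⁰)·cos70° / (0.360)² = 11.79 V.

V ≈ 11.8 V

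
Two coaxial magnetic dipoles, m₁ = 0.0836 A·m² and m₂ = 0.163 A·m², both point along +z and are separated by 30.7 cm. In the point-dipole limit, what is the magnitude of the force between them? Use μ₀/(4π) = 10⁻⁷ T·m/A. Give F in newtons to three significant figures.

F ≈ 9.20×10⁻⁷ N

On-axis B of dipole 1: B = (μ₀/4π)·2m₁/r³. Force on dipole 2: F = m₂·dB/dr.
dB/dr = −(μ₀/4π)·6m₁/r⁴, so |F| = (μ₀/4π)·6m₁m₂/r⁴.
F = 6(10⁻⁷)(0.0836)(0.163)/(0.307)⁴ = 9.204×10⁻⁷ N.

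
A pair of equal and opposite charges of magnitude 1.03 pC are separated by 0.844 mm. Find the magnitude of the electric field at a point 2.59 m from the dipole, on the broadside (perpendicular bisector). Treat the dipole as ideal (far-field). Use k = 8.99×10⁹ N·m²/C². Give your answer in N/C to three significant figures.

E ≈ 4.50×10⁻⁷ N/C

Dipole moment p = qd = (1.03×10⁻¹² C)(8.44×10⁻⁴ m) = 8.693×10⁻¹⁶ C·m.
On the perpendicular bisector E = kp/r³ (half the axial value at the same distance).
E = (8.99×10⁹)(8.693×10⁻¹⁶) / (2.59)³ = 4.498×10⁻⁷ N/C.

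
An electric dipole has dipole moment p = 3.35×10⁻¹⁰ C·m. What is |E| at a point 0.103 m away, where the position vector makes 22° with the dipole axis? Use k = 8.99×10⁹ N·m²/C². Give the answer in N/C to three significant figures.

E ≈ 5210 N/C

At angle θ the dipole field magnitude is E = (kp/r³)·√(1 + 3cos²θ).
kp/r³ = (8.99×10⁹)(3.35×10⁻¹⁰) / (0.103)³ = 2756 N/C.
√(1 + 3cos²22°) = √(1 + 3·0.8597) = √3.5790 ≈ 1.8918.
E ≈ 2756 × 1.892 = 5214 N/C.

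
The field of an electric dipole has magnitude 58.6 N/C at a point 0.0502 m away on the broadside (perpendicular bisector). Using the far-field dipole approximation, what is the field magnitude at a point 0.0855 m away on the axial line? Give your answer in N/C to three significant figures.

Dipole fields scale as 1/r³ in the far field.
The axial field is twice the equatorial field at the same r, so the geometry factor is 2/1.
E₂ = E₁ · (2/1) · (r₁/r₂)³ = 58.6 · 2 · (0.0502/0.0855)³.
(r₁/r₂)³ = (0.5871)³ = 0.2024.
E₂ ≈ 23.72 N/C.

E ≈ 23.7 N/C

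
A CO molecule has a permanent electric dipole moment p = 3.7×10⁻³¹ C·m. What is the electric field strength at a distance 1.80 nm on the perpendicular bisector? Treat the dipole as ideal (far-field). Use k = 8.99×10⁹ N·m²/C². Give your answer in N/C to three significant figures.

E ≈ 5.70×10⁵ N/C

On the perpendicular bisector E = kp/r³ (half the axial value at the same distance).
E = (8.99×10⁹)(3.70×10⁻³¹) / (1.80×10⁻⁹)³ = 5.704×10⁵ N/C.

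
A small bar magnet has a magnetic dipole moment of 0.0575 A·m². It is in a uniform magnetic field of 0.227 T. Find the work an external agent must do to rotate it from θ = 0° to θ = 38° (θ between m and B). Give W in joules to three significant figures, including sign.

W_ext = ΔU = −mB cosθ₂ + mB cosθ₁ = mB(cosθ₁ − cosθ₂).
W = (0.0575)(0.227)·(cos0° − cos38°) = (0.01305)·(+0.2120) = 0.002767 J.

W ≈ 0.00277 J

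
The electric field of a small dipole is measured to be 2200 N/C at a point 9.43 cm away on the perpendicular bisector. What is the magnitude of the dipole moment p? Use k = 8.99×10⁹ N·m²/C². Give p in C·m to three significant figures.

p ≈ 2.05×10⁻¹⁰ C·m

In the equatorial plane E = kp/r³, so p = Er³/(k).
p = (2200)·(0.0943)³ / (8.99×10⁹) = 2.052×10⁻¹⁰ C·m.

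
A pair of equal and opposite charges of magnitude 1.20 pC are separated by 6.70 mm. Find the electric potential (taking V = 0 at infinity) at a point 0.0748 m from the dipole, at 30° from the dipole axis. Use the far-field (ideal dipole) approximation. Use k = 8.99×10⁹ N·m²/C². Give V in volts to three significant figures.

Dipole moment p = qd = (1.20×10⁻¹² C)(0.00670 m) = 8.04×10⁻¹⁵ C·m.
The dipole potential is V = kp cosθ / r².
V = (8.99×10⁹)(8.04×10⁻¹⁵)·cos30° / (0.0748)² = 0.01119 V.

V ≈ 0.0112 V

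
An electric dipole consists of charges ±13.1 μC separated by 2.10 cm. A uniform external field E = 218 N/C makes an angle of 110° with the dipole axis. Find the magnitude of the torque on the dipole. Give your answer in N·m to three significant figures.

τ ≈ 5.64×10⁻⁵ N·m

Dipole moment p = qd = (1.31×10⁻⁵ C)(0.0210 m) = 2.751×10⁻⁷ C·m.
Torque on an electric dipole: τ = pE sinθ.
τ = (2.751×10⁻⁷)(218)·sin110° = 5.636×10⁻⁵ N·m.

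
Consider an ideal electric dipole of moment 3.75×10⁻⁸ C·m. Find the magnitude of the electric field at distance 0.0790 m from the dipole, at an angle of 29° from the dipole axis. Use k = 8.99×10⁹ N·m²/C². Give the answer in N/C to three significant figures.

E ≈ 1.24×10⁶ N/C

At angle θ the dipole field magnitude is E = (kp/r³)·√(1 + 3cos²θ).
kp/r³ = (8.99×10⁹)(3.75×10⁻⁸) / (0.0790)³ = 6.838×10⁵ N/C.
√(1 + 3cos²29°) = √(1 + 3·0.7650) = √3.2949 ≈ 1.8152.
E ≈ 6.838×10⁵ × 1.815 = 1.241×10⁶ N/C.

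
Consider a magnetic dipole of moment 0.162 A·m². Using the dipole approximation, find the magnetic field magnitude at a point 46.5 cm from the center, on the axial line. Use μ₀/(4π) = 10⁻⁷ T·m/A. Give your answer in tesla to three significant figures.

On axis B = (μ₀/4π)·2m/r³.
B = 2·(10⁻⁷)·(0.162) / (0.465)³ = 3.222×10⁻⁷ T.

B ≈ 3.22×10⁻⁷ T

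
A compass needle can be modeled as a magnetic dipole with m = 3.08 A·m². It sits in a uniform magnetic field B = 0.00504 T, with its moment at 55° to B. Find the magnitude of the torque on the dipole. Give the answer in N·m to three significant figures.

Torque on a magnetic dipole: τ = mB sinθ.
τ = (3.08)(0.00504)·sin55° = 0.01272 N·m.

τ ≈ 0.0127 N·m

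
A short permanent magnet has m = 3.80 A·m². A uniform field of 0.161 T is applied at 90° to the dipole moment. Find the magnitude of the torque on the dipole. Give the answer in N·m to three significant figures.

τ ≈ 0.612 N·m

Torque on a magnetic dipole: τ = mB sinθ.
τ = (3.80)(0.161)·sin90° = 0.6118 N·m.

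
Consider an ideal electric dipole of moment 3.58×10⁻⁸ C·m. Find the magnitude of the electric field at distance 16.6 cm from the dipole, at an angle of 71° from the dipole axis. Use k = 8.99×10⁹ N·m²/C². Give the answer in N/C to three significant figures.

At angle θ the dipole field magnitude is E = (kp/r³)·√(1 + 3cos²θ).
kp/r³ = (8.99×10⁹)(3.58×10⁻⁸) / (0.166)³ = 7.036×10⁴ N/C.
√(1 + 3cos²71°) = √(1 + 3·0.1060) = √1.3180 ≈ 1.1480.
E ≈ 7.036×10⁴ × 1.148 = 8.077×10⁴ N/C.

E ≈ 8.08×10⁴ N/C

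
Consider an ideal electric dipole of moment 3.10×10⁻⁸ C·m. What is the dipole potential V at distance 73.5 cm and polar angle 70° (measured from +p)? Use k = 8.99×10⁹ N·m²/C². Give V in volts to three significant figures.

V ≈ 176 V

The dipole potential is V = kp cosθ / r².
V = (8.99×10⁹)(3.10×10⁻⁸)·cos70° / (0.735)² = 176.4 V.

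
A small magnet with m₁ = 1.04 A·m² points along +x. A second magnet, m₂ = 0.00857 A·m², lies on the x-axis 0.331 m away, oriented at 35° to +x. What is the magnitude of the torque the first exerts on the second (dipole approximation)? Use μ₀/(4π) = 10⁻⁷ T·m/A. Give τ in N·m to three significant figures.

τ ≈ 2.82×10⁻⁸ N·m

Dipole B is on the axis of dipole A, so B₁ there is axial: B₁ = (μ₀/4π)·2m₁/r³ along +x.
B₁ = 2(10⁻⁷)(1.04)/(0.331)³ = 5.736×10⁻⁶ T.
τ = m₂ B₁ sinθ.
τ = (0.00857)(5.736×10⁻⁶)·sin35° = 2.819×10⁻⁸ N·m.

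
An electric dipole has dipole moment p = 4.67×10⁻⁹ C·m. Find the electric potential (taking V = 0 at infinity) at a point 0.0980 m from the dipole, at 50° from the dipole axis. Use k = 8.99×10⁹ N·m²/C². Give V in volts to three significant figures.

The dipole potential is V = kp cosθ / r².
V = (8.99×10⁹)(4.67×10⁻⁹)·cos50° / (0.0980)² = 2810 V.

V ≈ 2810 V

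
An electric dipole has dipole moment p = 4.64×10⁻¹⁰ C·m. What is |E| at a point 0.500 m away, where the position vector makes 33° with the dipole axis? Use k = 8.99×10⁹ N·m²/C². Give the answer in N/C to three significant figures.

At angle θ the dipole field magnitude is E = (kp/r³)·√(1 + 3cos²θ).
kp/r³ = (8.99×10⁹)(4.64×10⁻¹⁰) / (0.500)³ = 33.37 N/C.
√(1 + 3cos²33°) = √(1 + 3·0.7034) = √3.1101 ≈ 1.7635.
E ≈ 33.37 × 1.764 = 58.85 N/C.

E ≈ 58.9 N/C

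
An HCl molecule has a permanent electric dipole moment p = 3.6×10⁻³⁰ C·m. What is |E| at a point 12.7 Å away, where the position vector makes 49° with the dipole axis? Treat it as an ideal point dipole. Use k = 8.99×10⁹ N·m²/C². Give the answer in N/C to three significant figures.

At angle θ the dipole field magnitude is E = (kp/r³)·√(1 + 3cos²θ).
kp/r³ = (8.99×10⁹)(3.60×10⁻³⁰) / (1.27×10⁻⁹)³ = 1.580×10⁷ N/C.
√(1 + 3cos²49°) = √(1 + 3·0.4304) = √2.2912 ≈ 1.5137.
E ≈ 1.580×10⁷ × 1.514 = 2.392×10⁷ N/C.

E ≈ 2.39×10⁷ N/C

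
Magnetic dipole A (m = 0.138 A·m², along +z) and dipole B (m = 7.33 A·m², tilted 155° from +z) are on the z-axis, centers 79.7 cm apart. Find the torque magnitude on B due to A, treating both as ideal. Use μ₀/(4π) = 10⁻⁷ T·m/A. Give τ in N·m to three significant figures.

Dipole B is on the axis of dipole A, so B₁ there is axial: B₁ = (μ₀/4π)·2m₁/r³ along +z.
B₁ = 2(10⁻⁷)(0.138)/(0.797)³ = 5.452×10⁻⁸ T.
τ = m₂ B₁ sinθ.
τ = (7.33)(5.452×10⁻⁸)·sin155° = 1.689×10⁻⁷ N·m.

τ ≈ 1.69×10⁻⁷ N·m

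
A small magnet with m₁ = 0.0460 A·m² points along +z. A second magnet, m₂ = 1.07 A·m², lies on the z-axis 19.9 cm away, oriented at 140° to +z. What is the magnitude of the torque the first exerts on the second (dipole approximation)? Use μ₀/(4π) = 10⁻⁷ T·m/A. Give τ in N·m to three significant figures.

Dipole B is on the axis of dipole A, so B₁ there is axial: B₁ = (μ₀/4π)·2m₁/r³ along +z.
B₁ = 2(10⁻⁷)(0.0460)/(0.199)³ = 1.167×10⁻⁶ T.
τ = m₂ B₁ sinθ.
τ = (1.07)(1.167×10⁻⁶)·sin140° = 8.029×10⁻⁷ N·m.

τ ≈ 8.03×10⁻⁷ N·m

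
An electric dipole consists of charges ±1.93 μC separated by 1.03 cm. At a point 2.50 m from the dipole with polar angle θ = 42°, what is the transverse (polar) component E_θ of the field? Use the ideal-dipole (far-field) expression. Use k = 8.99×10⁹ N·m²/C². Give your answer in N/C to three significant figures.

E_θ ≈ 7.65 N/C

Dipole moment p = qd = (1.93×10⁻⁶ C)(0.0103 m) = 1.988×10⁻⁸ C·m.
For a dipole, E_θ = (kp sinθ)/r³.
kp/r³ = (8.99×10⁹)(1.988×10⁻⁸)/(2.50)³ = 11.44 N/C.
E_θ = 11.44·sin42° = 7.654 N/C.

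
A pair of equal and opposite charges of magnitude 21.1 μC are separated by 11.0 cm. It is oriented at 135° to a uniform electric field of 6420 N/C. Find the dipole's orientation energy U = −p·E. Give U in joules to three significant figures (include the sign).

U ≈ 0.0105 J

Dipole moment p = qd = (2.11×10⁻⁵ C)(0.110 m) = 2.321×10⁻⁶ C·m.
U = −p·E = −pE cosθ.
U = −(2.321×10⁻⁶)(6420)·cos135° = 0.01054 J.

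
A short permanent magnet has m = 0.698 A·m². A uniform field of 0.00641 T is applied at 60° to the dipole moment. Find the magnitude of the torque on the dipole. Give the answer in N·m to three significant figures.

Torque on a magnetic dipole: τ = mB sinθ.
τ = (0.698)(0.00641)·sin60° = 0.003875 N·m.

τ ≈ 0.00387 N·m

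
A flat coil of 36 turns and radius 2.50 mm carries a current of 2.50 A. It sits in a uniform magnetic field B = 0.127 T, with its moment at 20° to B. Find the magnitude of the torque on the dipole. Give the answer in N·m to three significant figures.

τ ≈ 7.68×10⁻⁵ N·m

m = NIA = NIπa² = 36·(2.50)·π·(0.00250)² = 0.001767 A·m².
Torque on a magnetic dipole: τ = mB sinθ.
τ = (0.001767)(0.127)·sin20° = 7.675×10⁻⁵ N·m.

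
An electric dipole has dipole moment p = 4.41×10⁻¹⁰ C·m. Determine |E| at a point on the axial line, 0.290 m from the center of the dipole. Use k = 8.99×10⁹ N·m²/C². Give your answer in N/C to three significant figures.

On the dipole axis E = 2kp/r³.
E = 2·(8.99×10⁹)(4.41×10⁻¹⁰) / (0.290)³ = 325.1 N/C.

E ≈ 325 N/C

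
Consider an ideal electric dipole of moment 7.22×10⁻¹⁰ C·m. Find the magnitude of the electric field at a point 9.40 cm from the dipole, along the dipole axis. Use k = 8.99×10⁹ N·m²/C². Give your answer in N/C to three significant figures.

On the dipole axis E = 2kp/r³.
E = 2·(8.99×10⁹)(7.22×10⁻¹⁰) / (0.0940)³ = 1.563×10⁴ N/C.

E ≈ 1.56×10⁴ N/C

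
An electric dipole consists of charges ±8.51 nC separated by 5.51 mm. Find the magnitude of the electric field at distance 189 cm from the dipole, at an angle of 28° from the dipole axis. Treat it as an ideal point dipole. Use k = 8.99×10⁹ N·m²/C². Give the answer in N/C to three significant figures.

Dipole moment p = qd = (8.51×10⁻⁹ C)(0.00551 m) = 4.689×10⁻¹¹ C·m.
At angle θ the dipole field magnitude is E = (kp/r³)·√(1 + 3cos²θ).
kp/r³ = (8.99×10⁹)(4.689×10⁻¹¹) / (1.89)³ = 0.06244 N/C.
√(1 + 3cos²28°) = √(1 + 3·0.7796) = √3.3388 ≈ 1.8272.
E ≈ 0.06244 × 1.827 = 0.1141 N/C.

E ≈ 0.114 N/C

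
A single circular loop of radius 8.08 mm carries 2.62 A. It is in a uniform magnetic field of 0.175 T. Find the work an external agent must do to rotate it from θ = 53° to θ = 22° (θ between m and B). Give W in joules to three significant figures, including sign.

W ≈ -3.06×10⁻⁵ J

Magnetic moment m = IA = Iπa² = (2.62)·π·(0.00808)² = 5.374×10⁻⁴ A·m².
W_ext = ΔU = −mB cosθ₂ + mB cosθ₁ = mB(cosθ₁ − cosθ₂).
W = (5.374×10⁻⁴)(0.175)·(cos53° − cos22°) = (9.404×10⁻⁵)·(-0.3254) = -3.060×10⁻⁵ J.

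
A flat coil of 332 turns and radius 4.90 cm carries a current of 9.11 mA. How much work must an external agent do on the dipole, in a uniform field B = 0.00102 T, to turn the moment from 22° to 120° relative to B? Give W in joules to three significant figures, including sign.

m = NIA = NIπa² = 332·(0.00911)·π·(0.0490)² = 0.02281 A·m².
W_ext = ΔU = −mB cosθ₂ + mB cosθ₁ = mB(cosθ₁ − cosθ₂).
W = (0.02281)(0.00102)·(cos22° − cos120°) = (2.327×10⁻⁵)·(+1.4272) = 3.321×10⁻⁵ J.

W ≈ 3.32×10⁻⁵ J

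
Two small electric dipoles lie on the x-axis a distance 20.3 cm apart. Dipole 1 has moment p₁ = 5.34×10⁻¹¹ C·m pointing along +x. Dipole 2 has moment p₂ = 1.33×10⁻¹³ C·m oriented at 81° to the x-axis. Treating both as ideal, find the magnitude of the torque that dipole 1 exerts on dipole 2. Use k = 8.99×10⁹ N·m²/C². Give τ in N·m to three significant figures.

The second dipole sits on the axis of the first, so the field there is axial: E₁ = 2kp₁/r³ along +x.
E₁ = 2(8.99×10⁹)(5.34×10⁻¹¹)/(0.203)³ = 114.8 N/C.
Torque on the second dipole: τ = p₂ E₁ sinθ.
τ = (1.33×10⁻¹³)(114.8)·sin81° = 1.508×10⁻¹¹ N·m.

τ ≈ 1.51×10⁻¹¹ N·m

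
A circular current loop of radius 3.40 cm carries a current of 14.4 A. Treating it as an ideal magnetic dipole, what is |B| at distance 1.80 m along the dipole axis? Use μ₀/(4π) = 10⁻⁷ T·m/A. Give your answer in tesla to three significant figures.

B ≈ 1.79×10⁻⁹ T

Magnetic moment m = IA = Iπa² = (14.4)·π·(0.0340)² = 0.0523 A·m².
On axis B = (μ₀/4π)·2m/r³.
B = 2·(10⁻⁷)·(0.0523) / (1.80)³ = 1.794×10⁻⁹ T.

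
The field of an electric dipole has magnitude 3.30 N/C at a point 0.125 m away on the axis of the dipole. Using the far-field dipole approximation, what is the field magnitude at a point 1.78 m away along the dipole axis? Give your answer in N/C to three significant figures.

E ≈ 0.00114 N/C

Dipole fields scale as 1/r³ in the far field; the geometry is the same at both points.
E₂ = E₁ · (r₁/r₂)³ = 3.30 · (0.125/1.78)³.
(r₁/r₂)³ = (0.07022)³ = 0.0003463.
E₂ ≈ 0.001143 N/C.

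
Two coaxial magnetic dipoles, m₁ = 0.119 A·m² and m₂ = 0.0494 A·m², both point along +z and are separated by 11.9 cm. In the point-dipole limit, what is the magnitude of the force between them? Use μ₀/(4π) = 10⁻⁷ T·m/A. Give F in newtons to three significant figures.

On-axis B of dipole 1: B = (μ₀/4π)·2m₁/r³. Force on dipole 2: F = m₂·dB/dr.
dB/dr = −(μ₀/4π)·6m₁/r⁴, so |F| = (μ₀/4π)·6m₁m₂/r⁴.
F = 6(10⁻⁷)(0.119)(0.0494)/(0.119)⁴ = 1.759×10⁻⁵ N.

F ≈ 1.76×10⁻⁵ N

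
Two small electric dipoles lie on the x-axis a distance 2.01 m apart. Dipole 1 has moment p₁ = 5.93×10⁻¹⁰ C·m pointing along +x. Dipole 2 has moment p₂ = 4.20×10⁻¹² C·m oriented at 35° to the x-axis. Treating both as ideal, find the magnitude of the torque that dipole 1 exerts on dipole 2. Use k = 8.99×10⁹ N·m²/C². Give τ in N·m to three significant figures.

τ ≈ 3.16×10⁻¹² N·m

The second dipole sits on the axis of the first, so the field there is axial: E₁ = 2kp₁/r³ along +x.
E₁ = 2(8.99×10⁹)(5.93×10⁻¹⁰)/(2.01)³ = 1.313 N/C.
Torque on the second dipole: τ = p₂ E₁ sinθ.
τ = (4.20×10⁻¹²)(1.313)·sin35° = 3.163×10⁻¹² N·m.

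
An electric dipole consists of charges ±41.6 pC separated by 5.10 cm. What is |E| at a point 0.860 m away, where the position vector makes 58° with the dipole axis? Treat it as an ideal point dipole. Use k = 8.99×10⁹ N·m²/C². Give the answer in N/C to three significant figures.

E ≈ 0.0407 N/C

Dipole moment p = qd = (4.16×10⁻¹¹ C)(0.0510 m) = 2.122×10⁻¹² C·m.
At angle θ the dipole field magnitude is E = (kp/r³)·√(1 + 3cos²θ).
kp/r³ = (8.99×10⁹)(2.122×10⁻¹²) / (0.860)³ = 0.02999 N/C.
√(1 + 3cos²58°) = √(1 + 3·0.2808) = √1.8424 ≈ 1.3574.
E ≈ 0.02999 × 1.357 = 0.04071 N/C.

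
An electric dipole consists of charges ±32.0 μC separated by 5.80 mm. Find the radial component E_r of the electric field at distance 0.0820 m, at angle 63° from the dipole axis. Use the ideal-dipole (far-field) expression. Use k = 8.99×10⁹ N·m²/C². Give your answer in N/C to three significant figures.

Dipole moment p = qd = (3.20×10⁻⁵ C)(0.00580 m) = 1.856×10⁻⁷ C·m.
For a dipole, E_r = (2kp cosθ)/r³.
kp/r³ = (8.99×10⁹)(1.856×10⁻⁷)/(0.0820)³ = 3.026×10⁶ N/C.
E_r = 2·3.026×10⁶·cos63° = 2.748×10⁶ N/C.

E_r ≈ 2.75×10⁶ N/C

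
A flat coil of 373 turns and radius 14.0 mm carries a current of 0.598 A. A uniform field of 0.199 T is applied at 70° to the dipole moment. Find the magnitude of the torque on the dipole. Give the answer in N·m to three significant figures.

τ ≈ 0.0257 N·m

m = NIA = NIπa² = 373·(0.598)·π·(0.0140)² = 0.1373 A·m².
Torque on a magnetic dipole: τ = mB sinθ.
τ = (0.1373)(0.199)·sin70° = 0.02567 N·m.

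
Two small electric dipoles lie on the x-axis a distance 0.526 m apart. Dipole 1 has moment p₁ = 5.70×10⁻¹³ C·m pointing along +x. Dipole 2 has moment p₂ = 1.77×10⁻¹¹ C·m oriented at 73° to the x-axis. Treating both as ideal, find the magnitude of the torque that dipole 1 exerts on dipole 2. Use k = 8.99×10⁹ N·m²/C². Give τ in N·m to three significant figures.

τ ≈ 1.19×10⁻¹² N·m

The second dipole sits on the axis of the first, so the field there is axial: E₁ = 2kp₁/r³ along +x.
E₁ = 2(8.99×10⁹)(5.70×10⁻¹³)/(0.526)³ = 0.07042 N/C.
Torque on the second dipole: τ = p₂ E₁ sinθ.
τ = (1.77×10⁻¹¹)(0.07042)·sin73° = 1.192×10⁻¹² N·m.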